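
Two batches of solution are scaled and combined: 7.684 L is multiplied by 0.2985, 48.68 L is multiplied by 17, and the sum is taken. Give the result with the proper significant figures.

7.684 × 0.2985 = 2.293674 → 2.294 L (4 s.f., last digit at the 10^-3 place).
48.68 × 17 = 827.56 → 8.3 × 10^2 L (2 s.f., last digit at the 10^1 place).
Sum: 829.853674 L; keep the coarser place, 10^1.
Result: 8.3 × 10^2 L.

8.3 × 10^2 L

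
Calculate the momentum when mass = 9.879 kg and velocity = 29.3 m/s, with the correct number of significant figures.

289 kg·m/s

momentum = 9.879 kg × 29.3 m/s = 289.4547 kg·m/s.
9.879 has 4 significant figures; 29.3 has 3.
Division/multiplication keeps the fewest: 3 significant figures.
Rounded: 289 kg·m/s.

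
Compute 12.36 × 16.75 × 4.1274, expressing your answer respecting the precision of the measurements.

854.5

12.36 × 16.75 × 4.1274 = 854.495622
Multiplication/division keeps the fewest significant figures: 12.36 → 4 s.f., 16.75 → 4 s.f., 4.1274 → 5 s.f.; limit is 4.
Rounded to 4 significant figures: 854.5.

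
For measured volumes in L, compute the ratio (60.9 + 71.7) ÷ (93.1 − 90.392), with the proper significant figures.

49

60.9 + 71.7 = 132.6, limited to 1 d.p. → 4 s.f.; 93.1 − 90.392 = 2.708, limited to 1 d.p. → 2 s.f.
Carrying full precision, 132.6 ÷ 2.708 = 48.9660265879…; keep min(4, 2) = 2 s.f.
Rounded to 2 significant figures: 49.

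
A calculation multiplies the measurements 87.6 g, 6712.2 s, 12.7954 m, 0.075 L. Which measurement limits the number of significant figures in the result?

0.075 L

87.6 g → 3 s.f.; 6712.2 s → 5 s.f.; 12.7954 m → 6 s.f.; 0.075 L → 2 s.f.
The fewest is 2 significant figures, from 0.075 L.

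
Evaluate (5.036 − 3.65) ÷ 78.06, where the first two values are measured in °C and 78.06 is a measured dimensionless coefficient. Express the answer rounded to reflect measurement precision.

0.0178 °C

5.036 °C − 3.65 °C = 1.386 °C; the difference is limited to 2 decimal places (3 s.f.).
Carrying full precision, 1.386 ÷ 78.06 = 0.0177555726364… °C; 78.06 has 4 s.f., so the result keeps min(3, 4) = 3 s.f.
Rounded to 3 significant figures: 0.0178 °C.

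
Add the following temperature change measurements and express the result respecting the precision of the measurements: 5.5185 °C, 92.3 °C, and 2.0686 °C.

5.5185 °C + 92.3 °C + 2.0686 °C = 99.8871 °C.
Addition/subtraction keeps the fewest decimal places: 5.5185 → 4 decimal places, 92.3 → 1 decimal place, 2.0686 → 4 decimal places; limit is 1.
Rounded to 1 decimal place: 99.9 °C.

99.9 °C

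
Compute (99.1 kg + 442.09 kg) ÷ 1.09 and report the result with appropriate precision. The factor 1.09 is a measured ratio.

99.1 kg + 442.09 kg = 541.19 kg; the sum is limited to 1 decimal place (4 s.f.).
Carrying full precision, 541.19 ÷ 1.09 = 496.504587156… kg; 1.09 has 3 s.f., so the result keeps min(4, 3) = 3 s.f.
Rounded to 3 significant figures: 4.97 × 10^2 kg.

4.97 × 10^2 kg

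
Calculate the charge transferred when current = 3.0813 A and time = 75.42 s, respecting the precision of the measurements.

232.4 C

charge transferred = 3.0813 A × 75.42 s = 232.391646 C.
3.0813 has 5 significant figures; 75.42 has 4.
Division/multiplication keeps the fewest: 4 significant figures.
Rounded: 232.4 C.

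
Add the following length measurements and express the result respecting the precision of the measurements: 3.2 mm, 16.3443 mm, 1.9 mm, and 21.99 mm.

43.4 mm

3.2 mm + 16.3443 mm + 1.9 mm + 21.99 mm = 43.4343 mm.
Addition/subtraction keeps the fewest decimal places: 3.2 → 1 decimal place, 16.3443 → 4 decimal places, 1.9 → 1 decimal place, 21.99 → 2 decimal places; limit is 1.
Rounded to 1 decimal place: 43.4 mm.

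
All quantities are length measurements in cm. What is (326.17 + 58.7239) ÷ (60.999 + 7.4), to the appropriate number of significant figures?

326.17 + 58.7239 = 384.8939, limited to 2 d.p. → 5 s.f.; 60.999 + 7.4 = 68.399, limited to 1 d.p. → 3 s.f.
Carrying full precision, 384.8939 ÷ 68.399 = 5.62718606997…; keep min(5, 3) = 3 s.f.
Rounded to 3 significant figures: 5.63.

5.63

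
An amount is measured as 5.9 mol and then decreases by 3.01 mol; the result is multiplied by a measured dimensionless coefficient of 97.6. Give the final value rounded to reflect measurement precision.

5.9 mol − 3.01 mol = 2.89 mol; the difference is limited to 1 decimal place (2 s.f.).
Carrying full precision, 2.89 × 97.6 = 282.064 mol; 97.6 has 3 s.f., so the result keeps min(2, 3) = 2 s.f.
Rounded to 2 significant figures: 2.8 × 10² mol.

2.8 × 10² mol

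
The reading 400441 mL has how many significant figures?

6

400441: zeros between nonzero digits are significant.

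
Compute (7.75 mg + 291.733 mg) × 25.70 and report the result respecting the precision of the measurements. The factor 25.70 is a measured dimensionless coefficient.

7697 mg

7.75 mg + 291.733 mg = 299.483 mg; the sum is limited to 2 decimal places (5 s.f.).
Carrying full precision, 299.483 × 25.70 = 7696.7131 mg; 25.70 has 4 s.f., so the result keeps min(5, 4) = 4 s.f.
Rounded to 4 significant figures: 7697 mg.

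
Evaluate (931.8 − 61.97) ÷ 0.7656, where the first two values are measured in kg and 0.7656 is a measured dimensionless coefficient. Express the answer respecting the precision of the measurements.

931.8 kg − 61.97 kg = 869.83 kg; the difference is limited to 1 decimal place (4 s.f.).
Carrying full precision, 869.83 ÷ 0.7656 = 1136.1415883… kg; 0.7656 has 4 s.f., so the result keeps min(4, 4) = 4 s.f.
Rounded to 4 significant figures: 1136 kg.

1136 kg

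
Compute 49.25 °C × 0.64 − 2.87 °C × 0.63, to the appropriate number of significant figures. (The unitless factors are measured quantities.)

3.0 × 10¹ °C

49.25 × 0.64 = 31.52 → 32 °C (2 s.f., last digit at the 10^0 place).
2.87 × 0.63 = 1.8081 → 1.8 °C (2 s.f., last digit at the 10^-1 place).
Difference: 29.7119 °C; keep the coarser place, 10^0.
Result: 3.0 × 10¹ °C.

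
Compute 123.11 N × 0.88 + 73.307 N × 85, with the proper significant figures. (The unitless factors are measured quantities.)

123.11 × 0.88 = 108.3368 → 1.1 × 10² N (2 s.f., last digit at the 10^1 place).
73.307 × 85 = 6231.095 → 6.2 × 10³ N (2 s.f., last digit at the 10^2 place).
Sum: 6339.4318 N; keep the coarser place, 10^2.
Result: 6.3 × 10³ N.

6.3 × 10³ N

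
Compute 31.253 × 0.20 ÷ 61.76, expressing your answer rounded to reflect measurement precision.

31.253 × 0.20 ÷ 61.76 = 0.101207901554…
Multiplication/division keeps the fewest significant figures: 31.253 → 5 s.f., 0.20 → 2 s.f., 61.76 → 4 s.f.; limit is 2.
Rounded to 2 significant figures: 0.10.

0.10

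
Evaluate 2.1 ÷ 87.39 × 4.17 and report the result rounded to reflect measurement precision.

0.10

2.1 ÷ 87.39 × 4.17 = 0.100205973223…
Multiplication/division keeps the fewest significant figures: 2.1 → 2 s.f., 87.39 → 4 s.f., 4.17 → 3 s.f.; limit is 2.
Rounded to 2 significant figures: 0.10.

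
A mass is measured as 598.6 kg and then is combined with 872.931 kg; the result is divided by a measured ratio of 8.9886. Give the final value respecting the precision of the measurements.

598.6 kg + 872.931 kg = 1471.531 kg; the sum is limited to 1 decimal place (5 s.f.).
Carrying full precision, 1471.531 ÷ 8.9886 = 163.710811472… kg; 8.9886 has 5 s.f., so the result keeps min(5, 5) = 5 s.f.
Rounded to 5 significant figures: 163.71 kg.

163.71 kg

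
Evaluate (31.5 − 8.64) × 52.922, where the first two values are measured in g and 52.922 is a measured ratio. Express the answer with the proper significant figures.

1.21 × 10^3 g

31.5 g − 8.64 g = 22.86 g; the difference is limited to 1 decimal place (3 s.f.).
Carrying full precision, 22.86 × 52.922 = 1209.79692 g; 52.922 has 5 s.f., so the result keeps min(3, 5) = 3 s.f.
Rounded to 3 significant figures: 1.21 × 10^3 g.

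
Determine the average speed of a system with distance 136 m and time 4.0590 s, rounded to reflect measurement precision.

33.5 m/s

average speed = 136 m ÷ 4.0590 s = 33.5057896034… m/s.
136 has 3 significant figures; 4.0590 has 5.
Division/multiplication keeps the fewest: 3 significant figures.
Rounded: 33.5 m/s.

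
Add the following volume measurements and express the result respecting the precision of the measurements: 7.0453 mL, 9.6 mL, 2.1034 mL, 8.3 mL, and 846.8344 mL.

8.739 × 10^2 mL

7.0453 mL + 9.6 mL + 2.1034 mL + 8.3 mL + 846.8344 mL = 873.8831 mL.
Addition/subtraction keeps the fewest decimal places: 7.0453 → 4 decimal places, 9.6 → 1 decimal place, 2.1034 → 4 decimal places, 8.3 → 1 decimal place, 846.8344 → 4 decimal places; limit is 1.
Rounded to 1 decimal place: 8.739 × 10^2 mL.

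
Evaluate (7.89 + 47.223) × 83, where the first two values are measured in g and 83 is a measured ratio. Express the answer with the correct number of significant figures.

7.89 g + 47.223 g = 55.113 g; the sum is limited to 2 decimal places (4 s.f.).
Carrying full precision, 55.113 × 83 = 4574.379 g; 83 has 2 s.f., so the result keeps min(4, 2) = 2 s.f.
Rounded to 2 significant figures: 4.6 × 10^3 g.

4.6 × 10^3 g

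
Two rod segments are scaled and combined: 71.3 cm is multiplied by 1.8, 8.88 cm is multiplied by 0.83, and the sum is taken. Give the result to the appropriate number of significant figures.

71.3 × 1.8 = 128.34 → 1.3 × 10² cm (2 s.f., last digit at the 10^1 place).
8.88 × 0.83 = 7.3704 → 7.4 cm (2 s.f., last digit at the 10^-1 place).
Sum: 135.7104 cm; keep the coarser place, 10^1.
Result: 1.4 × 10² cm.

1.4 × 10² cm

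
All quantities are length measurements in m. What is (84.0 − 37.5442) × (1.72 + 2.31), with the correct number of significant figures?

84.0 − 37.5442 = 46.4558, limited to 1 d.p. → 3 s.f.; 1.72 + 2.31 = 4.03, limited to 2 d.p. → 3 s.f.
Carrying full precision, 46.4558 × 4.03 = 187.216874; keep min(3, 3) = 3 s.f.
Rounded to 3 significant figures: 187 m².

187 m²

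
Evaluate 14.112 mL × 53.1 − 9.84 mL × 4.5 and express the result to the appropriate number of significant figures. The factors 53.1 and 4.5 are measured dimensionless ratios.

14.112 × 53.1 = 749.3472 → 749 mL (3 s.f., last digit at the 10^0 place).
9.84 × 4.5 = 44.28 → 44 mL (2 s.f., last digit at the 10^0 place).
Difference: 705.0672 mL; keep the coarser place, 10^0.
Result: 705 mL.

705 mL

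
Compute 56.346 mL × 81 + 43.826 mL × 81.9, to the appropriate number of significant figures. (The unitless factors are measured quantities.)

8.2 × 10³ mL

56.346 × 81 = 4564.026 → 4.6 × 10³ mL (2 s.f., last digit at the 10^2 place).
43.826 × 81.9 = 3589.3494 → 3.59 × 10³ mL (3 s.f., last digit at the 10^1 place).
Sum: 8153.3754 mL; keep the coarser place, 10^2.
Result: 8.2 × 10³ mL.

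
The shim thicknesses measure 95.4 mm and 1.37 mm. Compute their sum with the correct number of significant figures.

95.4 mm + 1.37 mm = 96.77 mm.
Addition/subtraction keeps the fewest decimal places: 95.4 → 1 decimal place, 1.37 → 2 decimal places; limit is 1.
Rounded to 1 decimal place: 96.8 mm.

96.8 mm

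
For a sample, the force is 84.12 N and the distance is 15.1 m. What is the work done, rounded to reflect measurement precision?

1.27 × 10^3 J

work done = 84.12 N × 15.1 m = 1270.212 J.
84.12 has 4 significant figures; 15.1 has 3.
Division/multiplication keeps the fewest: 3 significant figures.
Rounded: 1.27 × 10^3 J.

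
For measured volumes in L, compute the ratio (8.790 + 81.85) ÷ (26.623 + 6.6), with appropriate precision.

8.790 + 81.85 = 90.640, limited to 2 d.p. → 4 s.f.; 26.623 + 6.6 = 33.223, limited to 1 d.p. → 3 s.f.
Carrying full precision, 90.640 ÷ 33.223 = 2.72823044277…; keep min(4, 3) = 3 s.f.
Rounded to 3 significant figures: 2.73.

2.73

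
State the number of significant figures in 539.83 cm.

539.83: every digit is nonzero and significant.

5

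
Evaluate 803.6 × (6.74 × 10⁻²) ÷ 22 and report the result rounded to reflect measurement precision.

803.6 × (6.74 × 10⁻²) ÷ 22 = 2.46193818182…
Multiplication/division keeps the fewest significant figures: 803.6 → 4 s.f., 6.74 × 10⁻² → 3 s.f., 22 → 2 s.f.; limit is 2.
Rounded to 2 significant figures: 2.5.

2.5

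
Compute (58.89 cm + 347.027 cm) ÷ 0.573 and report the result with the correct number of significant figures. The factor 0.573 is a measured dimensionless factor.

708 cm

58.89 cm + 347.027 cm = 405.917 cm; the sum is limited to 2 decimal places (5 s.f.).
Carrying full precision, 405.917 ÷ 0.573 = 708.406631763… cm; 0.573 has 3 s.f., so the result keeps min(5, 3) = 3 s.f.
Rounded to 3 significant figures: 708 cm.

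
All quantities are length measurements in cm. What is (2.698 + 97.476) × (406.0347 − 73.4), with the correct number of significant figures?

2.698 + 97.476 = 100.174, limited to 3 d.p. → 6 s.f.; 406.0347 − 73.4 = 332.6347, limited to 1 d.p. → 4 s.f.
Carrying full precision, 100.174 × 332.6347 = 33321.3484378; keep min(6, 4) = 4 s.f.
Rounded to 4 significant figures: 3.332 × 10⁴ cm².

3.332 × 10⁴ cm²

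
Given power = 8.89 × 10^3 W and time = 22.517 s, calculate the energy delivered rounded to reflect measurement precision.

energy delivered = 8.89 × 10^3 W × 22.517 s = 200176.13 J.
8.89 × 10^3 has 3 significant figures; 22.517 has 5.
Division/multiplication keeps the fewest: 3 significant figures.
Rounded: 2.00 × 10^5 J.

2.00 × 10^5 J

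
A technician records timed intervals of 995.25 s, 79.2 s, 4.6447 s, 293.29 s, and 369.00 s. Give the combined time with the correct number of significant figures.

1741.4 s

995.25 s + 79.2 s + 4.6447 s + 293.29 s + 369.00 s = 1741.3847 s.
Addition/subtraction keeps the fewest decimal places: 995.25 → 2 decimal places, 79.2 → 1 decimal place, 4.6447 → 4 decimal places, 293.29 → 2 decimal places, 369.00 → 2 decimal places; limit is 1.
Rounded to 1 decimal place: 1741.4 s.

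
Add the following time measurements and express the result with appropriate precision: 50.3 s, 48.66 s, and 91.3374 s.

190.3 s

50.3 s + 48.66 s + 91.3374 s = 190.2974 s.
Addition/subtraction keeps the fewest decimal places: 50.3 → 1 decimal place, 48.66 → 2 decimal places, 91.3374 → 4 decimal places; limit is 1.
Rounded to 1 decimal place: 190.3 s.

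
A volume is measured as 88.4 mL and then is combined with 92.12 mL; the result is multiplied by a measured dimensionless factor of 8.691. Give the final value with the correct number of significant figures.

88.4 mL + 92.12 mL = 180.52 mL; the sum is limited to 1 decimal place (4 s.f.).
Carrying full precision, 180.52 × 8.691 = 1568.89932 mL; 8.691 has 4 s.f., so the result keeps min(4, 4) = 4 s.f.
Rounded to 4 significant figures: 1569 mL.

1569 mL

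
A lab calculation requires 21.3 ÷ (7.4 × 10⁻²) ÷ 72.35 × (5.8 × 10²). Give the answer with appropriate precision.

21.3 ÷ (7.4 × 10⁻²) ÷ 72.35 × (5.8 × 10²) = 2307.47679262…
Multiplication/division keeps the fewest significant figures: 21.3 → 3 s.f., 7.4 × 10⁻² → 2 s.f., 72.35 → 4 s.f., 5.8 × 10² → 2 s.f.; limit is 2.
Rounded to 2 significant figures: 2.3 × 10³.

2.3 × 10³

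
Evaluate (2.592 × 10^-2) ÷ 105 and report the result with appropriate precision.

(2.592 × 10^-2) ÷ 105 = 0.000246857142857…
Multiplication/division keeps the fewest significant figures: 2.592 × 10^-2 → 4 s.f., 105 → 3 s.f.; limit is 3.
Rounded to 3 significant figures: 2.47 × 10^-4.

2.47 × 10^-4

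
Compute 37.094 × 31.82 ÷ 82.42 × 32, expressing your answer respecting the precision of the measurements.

37.094 × 31.82 ÷ 82.42 × 32 = 458.269771415…
Multiplication/division keeps the fewest significant figures: 37.094 → 5 s.f., 31.82 → 4 s.f., 82.42 → 4 s.f., 32 → 2 s.f.; limit is 2.
Rounded to 2 significant figures: 4.6 × 10².

4.6 × 10²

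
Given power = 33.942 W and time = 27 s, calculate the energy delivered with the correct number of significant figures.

9.2 × 10² J

energy delivered = 33.942 W × 27 s = 916.434 J.
33.942 has 5 significant figures; 27 has 2.
Division/multiplication keeps the fewest: 2 significant figures.
Rounded: 9.2 × 10² J.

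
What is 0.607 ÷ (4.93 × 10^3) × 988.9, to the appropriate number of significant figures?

0.607 ÷ (4.93 × 10^3) × 988.9 = 0.121757058824…
Multiplication/division keeps the fewest significant figures: 0.607 → 3 s.f., 4.93 × 10^3 → 3 s.f., 988.9 → 4 s.f.; limit is 3.
Rounded to 3 significant figures: 0.122.

0.122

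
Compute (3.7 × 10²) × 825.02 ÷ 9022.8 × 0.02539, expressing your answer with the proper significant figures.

0.86

(3.7 × 10²) × 825.02 ÷ 9022.8 × 0.02539 = 0.85898893758…
Multiplication/division keeps the fewest significant figures: 3.7 × 10² → 2 s.f., 825.02 → 5 s.f., 9022.8 → 5 s.f., 0.02539 → 4 s.f.; limit is 2.
Rounded to 2 significant figures: 0.86.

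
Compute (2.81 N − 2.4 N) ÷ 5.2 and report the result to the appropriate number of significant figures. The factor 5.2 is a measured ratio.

2.81 N − 2.4 N = 0.41 N; the difference is limited to 1 decimal place (1 s.f.).
Carrying full precision, 0.41 ÷ 5.2 = 0.0788461538462… N; 5.2 has 2 s.f., so the result keeps min(1, 2) = 1 s.f.
Rounded to 1 significant figure: 0.08 N.

0.08 N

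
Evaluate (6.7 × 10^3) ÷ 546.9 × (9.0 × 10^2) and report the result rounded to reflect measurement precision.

(6.7 × 10^3) ÷ 546.9 × (9.0 × 10^2) = 11025.7816786…
Multiplication/division keeps the fewest significant figures: 6.7 × 10^3 → 2 s.f., 546.9 → 4 s.f., 9.0 × 10^2 → 2 s.f.; limit is 2.
Rounded to 2 significant figures: 1.1 × 10^4.

1.1 × 10^4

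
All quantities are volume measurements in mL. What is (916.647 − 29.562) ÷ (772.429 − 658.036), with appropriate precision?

916.647 − 29.562 = 887.085, limited to 3 d.p. → 6 s.f.; 772.429 − 658.036 = 114.393, limited to 3 d.p. → 6 s.f.
Carrying full precision, 887.085 ÷ 114.393 = 7.75471401222…; keep min(6, 6) = 6 s.f.
Rounded to 6 significant figures: 7.75471.

7.75471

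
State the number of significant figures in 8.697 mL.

4

8.697: every digit is nonzero and significant.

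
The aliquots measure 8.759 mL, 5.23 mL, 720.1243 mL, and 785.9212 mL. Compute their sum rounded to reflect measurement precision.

1520.03 mL

8.759 mL + 5.23 mL + 720.1243 mL + 785.9212 mL = 1520.0345 mL.
Addition/subtraction keeps the fewest decimal places: 8.759 → 3 decimal places, 5.23 → 2 decimal places, 720.1243 → 4 decimal places, 785.9212 → 4 decimal places; limit is 2.
Rounded to 2 decimal places: 1520.03 mL.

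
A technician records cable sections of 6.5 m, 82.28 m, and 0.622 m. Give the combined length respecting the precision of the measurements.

89.4 m

6.5 m + 82.28 m + 0.622 m = 89.402 m.
Addition/subtraction keeps the fewest decimal places: 6.5 → 1 decimal place, 82.28 → 2 decimal places, 0.622 → 3 decimal places; limit is 1.
Rounded to 1 decimal place: 89.4 m.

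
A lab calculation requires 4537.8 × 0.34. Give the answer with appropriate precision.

1.5 × 10³

4537.8 × 0.34 = 1542.852
Multiplication/division keeps the fewest significant figures: 4537.8 → 5 s.f., 0.34 → 2 s.f.; limit is 2.
Rounded to 2 significant figures: 1.5 × 10³.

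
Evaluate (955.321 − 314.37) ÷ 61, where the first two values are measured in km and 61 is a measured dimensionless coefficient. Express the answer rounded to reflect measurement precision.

11 km

955.321 km − 314.37 km = 640.951 km; the difference is limited to 2 decimal places (5 s.f.).
Carrying full precision, 640.951 ÷ 61 = 10.5073934426… km; 61 has 2 s.f., so the result keeps min(5, 2) = 2 s.f.
Rounded to 2 significant figures: 11 km.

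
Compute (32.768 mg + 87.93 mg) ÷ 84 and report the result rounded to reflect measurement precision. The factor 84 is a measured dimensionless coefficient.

32.768 mg + 87.93 mg = 120.698 mg; the sum is limited to 2 decimal places (5 s.f.).
Carrying full precision, 120.698 ÷ 84 = 1.43688095238… mg; 84 has 2 s.f., so the result keeps min(5, 2) = 2 s.f.
Rounded to 2 significant figures: 1.4 mg.

1.4 mg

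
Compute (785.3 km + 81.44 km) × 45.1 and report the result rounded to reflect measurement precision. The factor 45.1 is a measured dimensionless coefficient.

3.91 × 10⁴ km

785.3 km + 81.44 km = 866.74 km; the sum is limited to 1 decimal place (4 s.f.).
Carrying full precision, 866.74 × 45.1 = 39089.974 km; 45.1 has 3 s.f., so the result keeps min(4, 3) = 3 s.f.
Rounded to 3 significant figures: 3.91 × 10⁴ km.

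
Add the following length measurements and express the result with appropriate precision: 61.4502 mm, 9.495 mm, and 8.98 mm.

79.93 mm

61.4502 mm + 9.495 mm + 8.98 mm = 79.9252 mm.
Addition/subtraction keeps the fewest decimal places: 61.4502 → 4 decimal places, 9.495 → 3 decimal places, 8.98 → 2 decimal places; limit is 2.
Rounded to 2 decimal places: 79.93 mm.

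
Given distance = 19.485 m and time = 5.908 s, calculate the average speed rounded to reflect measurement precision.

3.298 m/s

average speed = 19.485 m ÷ 5.908 s = 3.298070413… m/s.
19.485 has 5 significant figures; 5.908 has 4.
Division/multiplication keeps the fewest: 4 significant figures.
Rounded: 3.298 m/s.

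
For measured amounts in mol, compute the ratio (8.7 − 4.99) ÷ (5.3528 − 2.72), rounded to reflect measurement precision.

8.7 − 4.99 = 3.71, limited to 1 d.p. → 2 s.f.; 5.3528 − 2.72 = 2.6328, limited to 2 d.p. → 3 s.f.
Carrying full precision, 3.71 ÷ 2.6328 = 1.40914615618…; keep min(2, 3) = 2 s.f.
Rounded to 2 significant figures: 1.4.

1.4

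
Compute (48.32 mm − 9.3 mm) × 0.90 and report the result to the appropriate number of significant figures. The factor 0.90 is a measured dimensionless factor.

35 mm

48.32 mm − 9.3 mm = 39.02 mm; the difference is limited to 1 decimal place (3 s.f.).
Carrying full precision, 39.02 × 0.90 = 35.118 mm; 0.90 has 2 s.f., so the result keeps min(3, 2) = 2 s.f.
Rounded to 2 significant figures: 35 mm.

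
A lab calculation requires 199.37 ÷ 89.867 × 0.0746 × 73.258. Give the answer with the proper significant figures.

199.37 ÷ 89.867 × 0.0746 × 73.258 = 12.124210005…
Multiplication/division keeps the fewest significant figures: 199.37 → 5 s.f., 89.867 → 5 s.f., 0.0746 → 3 s.f., 73.258 → 5 s.f.; limit is 3.
Rounded to 3 significant figures: 12.1.

12.1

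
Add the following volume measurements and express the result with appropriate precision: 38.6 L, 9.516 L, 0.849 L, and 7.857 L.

56.8 L

38.6 L + 9.516 L + 0.849 L + 7.857 L = 56.822 L.
Addition/subtraction keeps the fewest decimal places: 38.6 → 1 decimal place, 9.516 → 3 decimal places, 0.849 → 3 decimal places, 7.857 → 3 decimal places; limit is 1.
Rounded to 1 decimal place: 56.8 L.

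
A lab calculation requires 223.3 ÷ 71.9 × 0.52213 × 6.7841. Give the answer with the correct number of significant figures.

11.0

223.3 ÷ 71.9 × 0.52213 × 6.7841 = 11.0009634256…
Multiplication/division keeps the fewest significant figures: 223.3 → 4 s.f., 71.9 → 3 s.f., 0.52213 → 5 s.f., 6.7841 → 5 s.f.; limit is 3.
Rounded to 3 significant figures: 11.0.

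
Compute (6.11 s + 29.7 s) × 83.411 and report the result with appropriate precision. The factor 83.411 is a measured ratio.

6.11 s + 29.7 s = 35.81 s; the sum is limited to 1 decimal place (3 s.f.).
Carrying full precision, 35.81 × 83.411 = 2986.94791 s; 83.411 has 5 s.f., so the result keeps min(3, 5) = 3 s.f.
Rounded to 3 significant figures: 2.99 × 10³ s.

2.99 × 10³ s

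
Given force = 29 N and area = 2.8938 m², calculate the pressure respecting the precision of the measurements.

pressure = 29 N ÷ 2.8938 m² = 10.0214251158… Pa.
29 has 2 significant figures; 2.8938 has 5.
Division/multiplication keeps the fewest: 2 significant figures.
Rounded: 1.0 × 10¹ Pa.

1.0 × 10¹ Pa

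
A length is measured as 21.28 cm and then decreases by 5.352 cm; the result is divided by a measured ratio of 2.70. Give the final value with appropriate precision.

21.28 cm − 5.352 cm = 15.928 cm; the difference is limited to 2 decimal places (4 s.f.).
Carrying full precision, 15.928 ÷ 2.70 = 5.89925925926… cm; 2.70 has 3 s.f., so the result keeps min(4, 3) = 3 s.f.
Rounded to 3 significant figures: 5.90 cm.

5.90 cm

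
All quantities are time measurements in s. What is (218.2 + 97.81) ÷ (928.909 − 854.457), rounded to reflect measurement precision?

218.2 + 97.81 = 316.01, limited to 1 d.p. → 4 s.f.; 928.909 − 854.457 = 74.452, limited to 3 d.p. → 5 s.f.
Carrying full precision, 316.01 ÷ 74.452 = 4.24447966475…; keep min(4, 5) = 4 s.f.
Rounded to 4 significant figures: 4.244.

4.244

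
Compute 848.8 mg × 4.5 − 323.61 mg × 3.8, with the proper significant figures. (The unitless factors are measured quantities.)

2.6 × 10³ mg

848.8 × 4.5 = 3819.6 → 3.8 × 10³ mg (2 s.f., last digit at the 10^2 place).
323.61 × 3.8 = 1229.718 → 1.2 × 10³ mg (2 s.f., last digit at the 10^2 place).
Difference: 2589.882 mg; keep the coarser place, 10^2.
Result: 2.6 × 10³ mg.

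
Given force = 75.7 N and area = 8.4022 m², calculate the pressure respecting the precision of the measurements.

pressure = 75.7 N ÷ 8.4022 m² = 9.00954511914… Pa.
75.7 has 3 significant figures; 8.4022 has 5.
Division/multiplication keeps the fewest: 3 significant figures.
Rounded: 9.01 Pa.

9.01 Pa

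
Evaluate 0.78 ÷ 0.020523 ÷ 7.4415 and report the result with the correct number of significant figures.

0.78 ÷ 0.020523 ÷ 7.4415 = 5.10732237496…
Multiplication/division keeps the fewest significant figures: 0.78 → 2 s.f., 0.020523 → 5 s.f., 7.4415 → 5 s.f.; limit is 2.
Rounded to 2 significant figures: 5.1.

5.1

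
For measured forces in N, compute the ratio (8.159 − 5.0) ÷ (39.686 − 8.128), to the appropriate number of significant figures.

8.159 − 5.0 = 3.159, limited to 1 d.p. → 2 s.f.; 39.686 − 8.128 = 31.558, limited to 3 d.p. → 5 s.f.
Carrying full precision, 3.159 ÷ 31.558 = 0.100101400596…; keep min(2, 5) = 2 s.f.
Rounded to 2 significant figures: 0.10.

0.10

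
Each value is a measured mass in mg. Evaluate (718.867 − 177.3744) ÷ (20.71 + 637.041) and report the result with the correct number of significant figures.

0.82325

718.867 − 177.3744 = 541.4926, limited to 3 d.p. → 6 s.f.; 20.71 + 637.041 = 657.751, limited to 2 d.p. → 5 s.f.
Carrying full precision, 541.4926 ÷ 657.751 = 0.823248615357…; keep min(6, 5) = 5 s.f.
Rounded to 5 significant figures: 0.82325.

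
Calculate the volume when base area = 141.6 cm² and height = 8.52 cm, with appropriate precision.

volume = 141.6 cm² × 8.52 cm = 1206.432 cm³.
141.6 has 4 significant figures; 8.52 has 3.
Division/multiplication keeps the fewest: 3 significant figures.
Rounded: 1.21 × 10^3 cm³.

1.21 × 10^3 cm³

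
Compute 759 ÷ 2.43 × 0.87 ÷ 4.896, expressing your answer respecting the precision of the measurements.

759 ÷ 2.43 × 0.87 ÷ 4.896 = 55.5026022755…
Multiplication/division keeps the fewest significant figures: 759 → 3 s.f., 2.43 → 3 s.f., 0.87 → 2 s.f., 4.896 → 4 s.f.; limit is 2.
Rounded to 2 significant figures: 56.

56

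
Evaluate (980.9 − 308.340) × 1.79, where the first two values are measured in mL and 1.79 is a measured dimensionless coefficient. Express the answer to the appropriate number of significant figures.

980.9 mL − 308.340 mL = 672.560 mL; the difference is limited to 1 decimal place (4 s.f.).
Carrying full precision, 672.560 × 1.79 = 1203.8824 mL; 1.79 has 3 s.f., so the result keeps min(4, 3) = 3 s.f.
Rounded to 3 significant figures: 1.20 × 10³ mL.

1.20 × 10³ mL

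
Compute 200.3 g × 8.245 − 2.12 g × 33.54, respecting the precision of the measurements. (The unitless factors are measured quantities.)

200.3 × 8.245 = 1651.4735 → 1651 g (4 s.f., last digit at the 10^0 place).
2.12 × 33.54 = 71.1048 → 71.1 g (3 s.f., last digit at the 10^-1 place).
Difference: 1580.3687 g; keep the coarser place, 10^0.
Result: 1580. g.

1580. g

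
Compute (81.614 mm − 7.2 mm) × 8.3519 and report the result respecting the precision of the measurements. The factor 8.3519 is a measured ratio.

621 mm

81.614 mm − 7.2 mm = 74.414 mm; the difference is limited to 1 decimal place (3 s.f.).
Carrying full precision, 74.414 × 8.3519 = 621.4982866 mm; 8.3519 has 5 s.f., so the result keeps min(3, 5) = 3 s.f.
Rounded to 3 significant figures: 621 mm.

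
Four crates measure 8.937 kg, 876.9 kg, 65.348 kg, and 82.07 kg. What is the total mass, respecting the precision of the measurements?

8.937 kg + 876.9 kg + 65.348 kg + 82.07 kg = 1033.255 kg.
Addition/subtraction keeps the fewest decimal places: 8.937 → 3 decimal places, 876.9 → 1 decimal place, 65.348 → 3 decimal places, 82.07 → 2 decimal places; limit is 1.
Rounded to 1 decimal place: 1033.3 kg.

1033.3 kg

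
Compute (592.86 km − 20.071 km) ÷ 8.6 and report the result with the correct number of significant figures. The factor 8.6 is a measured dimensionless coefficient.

592.86 km − 20.071 km = 572.789 km; the difference is limited to 2 decimal places (5 s.f.).
Carrying full precision, 572.789 ÷ 8.6 = 66.603372093… km; 8.6 has 2 s.f., so the result keeps min(5, 2) = 2 s.f.
Rounded to 2 significant figures: 67 km.

67 km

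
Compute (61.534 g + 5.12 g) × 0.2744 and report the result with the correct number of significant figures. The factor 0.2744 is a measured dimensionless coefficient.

61.534 g + 5.12 g = 66.654 g; the sum is limited to 2 decimal places (4 s.f.).
Carrying full precision, 66.654 × 0.2744 = 18.2898576 g; 0.2744 has 4 s.f., so the result keeps min(4, 4) = 4 s.f.
Rounded to 4 significant figures: 18.29 g.

18.29 g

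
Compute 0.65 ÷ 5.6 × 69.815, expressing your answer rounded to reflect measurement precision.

0.65 ÷ 5.6 × 69.815 = 8.10352678571…
Multiplication/division keeps the fewest significant figures: 0.65 → 2 s.f., 5.6 → 2 s.f., 69.815 → 5 s.f.; limit is 2.
Rounded to 2 significant figures: 8.1.

8.1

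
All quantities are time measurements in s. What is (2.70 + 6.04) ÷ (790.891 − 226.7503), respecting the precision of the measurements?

2.70 + 6.04 = 8.74, limited to 2 d.p. → 3 s.f.; 790.891 − 226.7503 = 564.1407, limited to 3 d.p. → 6 s.f.
Carrying full precision, 8.74 ÷ 564.1407 = 0.0154925889942…; keep min(3, 6) = 3 s.f.
Rounded to 3 significant figures: 0.0155.

0.0155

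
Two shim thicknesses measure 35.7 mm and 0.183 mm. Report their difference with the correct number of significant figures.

35.5 mm

35.7 mm − 0.183 mm = 35.517 mm.
Addition/subtraction keeps the fewest decimal places: 35.7 → 1 decimal place, 0.183 → 3 decimal places; limit is 1.
Rounded to 1 decimal place: 35.5 mm.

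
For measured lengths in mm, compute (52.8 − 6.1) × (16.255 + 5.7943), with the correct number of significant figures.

1.03 × 10^3 mm²

52.8 − 6.1 = 46.7, limited to 1 d.p. → 3 s.f.; 16.255 + 5.7943 = 22.0493, limited to 3 d.p. → 5 s.f.
Carrying full precision, 46.7 × 22.0493 = 1029.70231; keep min(3, 5) = 3 s.f.
Rounded to 3 significant figures: 1.03 × 10^3 mm².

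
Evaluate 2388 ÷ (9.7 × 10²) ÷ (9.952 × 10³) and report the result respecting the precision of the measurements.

2.5 × 10⁻⁴

2388 ÷ (9.7 × 10²) ÷ (9.952 × 10³) = 0.000247372957205…
Multiplication/division keeps the fewest significant figures: 2388 → 4 s.f., 9.7 × 10² → 2 s.f., 9.952 × 10³ → 4 s.f.; limit is 2.
Rounded to 2 significant figures: 2.5 × 10⁻⁴.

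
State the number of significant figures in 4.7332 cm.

4.7332: every digit is nonzero and significant.

5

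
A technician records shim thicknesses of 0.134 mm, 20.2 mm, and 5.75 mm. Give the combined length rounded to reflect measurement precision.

0.134 mm + 20.2 mm + 5.75 mm = 26.084 mm.
Addition/subtraction keeps the fewest decimal places: 0.134 → 3 decimal places, 20.2 → 1 decimal place, 5.75 → 2 decimal places; limit is 1.
Rounded to 1 decimal place: 26.1 mm.

26.1 mm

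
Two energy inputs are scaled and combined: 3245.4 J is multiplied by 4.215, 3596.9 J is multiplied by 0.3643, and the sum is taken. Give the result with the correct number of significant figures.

3245.4 × 4.215 = 13679.361 → 1.368 × 10⁴ J (4 s.f., last digit at the 10^1 place).
3596.9 × 0.3643 = 1310.35067 → 1.310 × 10³ J (4 s.f., last digit at the 10^0 place).
Sum: 14989.71167 J; keep the coarser place, 10^1.
Result: 1.499 × 10⁴ J.

1.499 × 10⁴ J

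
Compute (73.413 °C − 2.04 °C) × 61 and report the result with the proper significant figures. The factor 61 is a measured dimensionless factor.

73.413 °C − 2.04 °C = 71.373 °C; the difference is limited to 2 decimal places (4 s.f.).
Carrying full precision, 71.373 × 61 = 4353.753 °C; 61 has 2 s.f., so the result keeps min(4, 2) = 2 s.f.
Rounded to 2 significant figures: 4.4 × 10³ °C.

4.4 × 10³ °C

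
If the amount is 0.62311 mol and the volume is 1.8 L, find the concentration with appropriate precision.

concentration = 0.62311 mol ÷ 1.8 L = 0.346172222222… mol/L.
0.62311 has 5 significant figures; 1.8 has 2.
Division/multiplication keeps the fewest: 2 significant figures.
Rounded: 0.35 mol/L.

0.35 mol/L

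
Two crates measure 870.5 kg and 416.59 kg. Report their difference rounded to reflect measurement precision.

870.5 kg − 416.59 kg = 453.91 kg.
Addition/subtraction keeps the fewest decimal places: 870.5 → 1 decimal place, 416.59 → 2 decimal places; limit is 1.
Rounded to 1 decimal place: 453.9 kg.

453.9 kg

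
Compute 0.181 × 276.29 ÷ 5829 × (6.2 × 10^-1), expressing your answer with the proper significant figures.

0.181 × 276.29 ÷ 5829 × (6.2 × 10^-1) = 0.00531913944073…
Multiplication/division keeps the fewest significant figures: 0.181 → 3 s.f., 276.29 → 5 s.f., 5829 → 4 s.f., 6.2 × 10^-1 → 2 s.f.; limit is 2.
Rounded to 2 significant figures: 0.0053.

0.0053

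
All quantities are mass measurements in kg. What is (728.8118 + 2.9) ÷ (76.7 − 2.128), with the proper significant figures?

9.81

728.8118 + 2.9 = 731.7118, limited to 1 d.p. → 4 s.f.; 76.7 − 2.128 = 74.572, limited to 1 d.p. → 3 s.f.
Carrying full precision, 731.7118 ÷ 74.572 = 9.81215201416…; keep min(4, 3) = 3 s.f.
Rounded to 3 significant figures: 9.81.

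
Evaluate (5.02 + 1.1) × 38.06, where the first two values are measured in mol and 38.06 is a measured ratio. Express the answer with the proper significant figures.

2.3 × 10² mol

5.02 mol + 1.1 mol = 6.12 mol; the sum is limited to 1 decimal place (2 s.f.).
Carrying full precision, 6.12 × 38.06 = 232.9272 mol; 38.06 has 4 s.f., so the result keeps min(2, 4) = 2 s.f.
Rounded to 2 significant figures: 2.3 × 10² mol.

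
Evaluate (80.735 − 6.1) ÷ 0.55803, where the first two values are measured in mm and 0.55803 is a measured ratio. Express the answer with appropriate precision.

134 mm

80.735 mm − 6.1 mm = 74.635 mm; the difference is limited to 1 decimal place (3 s.f.).
Carrying full precision, 74.635 ÷ 0.55803 = 133.747289572… mm; 0.55803 has 5 s.f., so the result keeps min(3, 5) = 3 s.f.
Rounded to 3 significant figures: 134 mm.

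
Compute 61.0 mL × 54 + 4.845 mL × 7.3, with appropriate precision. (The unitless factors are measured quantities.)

61.0 × 54 = 3294 → 3.3 × 10^3 mL (2 s.f., last digit at the 10^2 place).
4.845 × 7.3 = 35.3685 → 35 mL (2 s.f., last digit at the 10^0 place).
Sum: 3329.3685 mL; keep the coarser place, 10^2.
Result: 3.3 × 10^3 mL.

3.3 × 10^3 mL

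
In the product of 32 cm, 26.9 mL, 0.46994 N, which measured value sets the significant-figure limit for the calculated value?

32 cm

32 cm → 2 s.f.; 26.9 mL → 3 s.f.; 0.46994 N → 5 s.f.
The fewest is 2 significant figures, from 32 cm.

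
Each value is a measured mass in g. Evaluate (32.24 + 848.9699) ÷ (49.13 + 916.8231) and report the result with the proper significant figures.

0.91227

32.24 + 848.9699 = 881.2099, limited to 2 d.p. → 5 s.f.; 49.13 + 916.8231 = 965.9531, limited to 2 d.p. → 5 s.f.
Carrying full precision, 881.2099 ÷ 965.9531 = 0.912269860721…; keep min(5, 5) = 5 s.f.
Rounded to 5 significant figures: 0.91227.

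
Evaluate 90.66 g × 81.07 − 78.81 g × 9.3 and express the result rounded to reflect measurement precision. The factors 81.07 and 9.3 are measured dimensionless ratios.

6.62 × 10^3 g

90.66 × 81.07 = 7349.8062 → 7350. g (4 s.f., last digit at the 10^0 place).
78.81 × 9.3 = 732.933 → 7.3 × 10^2 g (2 s.f., last digit at the 10^1 place).
Difference: 6616.8732 g; keep the coarser place, 10^1.
Result: 6.62 × 10^3 g.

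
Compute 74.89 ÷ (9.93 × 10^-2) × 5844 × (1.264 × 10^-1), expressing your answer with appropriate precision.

5.57 × 10^5

74.89 ÷ (9.93 × 10^-2) × 5844 × (1.264 × 10^-1) = 557098.33861…
Multiplication/division keeps the fewest significant figures: 74.89 → 4 s.f., 9.93 × 10^-2 → 3 s.f., 5844 → 4 s.f., 1.264 × 10^-1 → 4 s.f.; limit is 3.
Rounded to 3 significant figures: 5.57 × 10^5.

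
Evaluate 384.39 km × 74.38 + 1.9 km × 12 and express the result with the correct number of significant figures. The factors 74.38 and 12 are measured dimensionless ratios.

384.39 × 74.38 = 28590.9282 → 2.859 × 10^4 km (4 s.f., last digit at the 10^1 place).
1.9 × 12 = 22.8 → 23 km (2 s.f., last digit at the 10^0 place).
Sum: 28613.7282 km; keep the coarser place, 10^1.
Result: 2.861 × 10^4 km.

2.861 × 10^4 km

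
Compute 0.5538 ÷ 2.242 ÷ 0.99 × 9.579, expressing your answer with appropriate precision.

0.5538 ÷ 2.242 ÷ 0.99 × 9.579 = 2.39002432893…
Multiplication/division keeps the fewest significant figures: 0.5538 → 4 s.f., 2.242 → 4 s.f., 0.99 → 2 s.f., 9.579 → 4 s.f.; limit is 2.
Rounded to 2 significant figures: 2.4.

2.4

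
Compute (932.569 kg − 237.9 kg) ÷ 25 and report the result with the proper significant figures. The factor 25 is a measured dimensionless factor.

932.569 kg − 237.9 kg = 694.669 kg; the difference is limited to 1 decimal place (4 s.f.).
Carrying full precision, 694.669 ÷ 25 = 27.78676 kg; 25 has 2 s.f., so the result keeps min(4, 2) = 2 s.f.
Rounded to 2 significant figures: 28 kg.

28 kg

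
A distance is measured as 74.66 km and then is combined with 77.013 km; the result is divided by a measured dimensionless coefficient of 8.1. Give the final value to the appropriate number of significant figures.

74.66 km + 77.013 km = 151.673 km; the sum is limited to 2 decimal places (5 s.f.).
Carrying full precision, 151.673 ÷ 8.1 = 18.7250617284… km; 8.1 has 2 s.f., so the result keeps min(5, 2) = 2 s.f.
Rounded to 2 significant figures: 19 km.

19 km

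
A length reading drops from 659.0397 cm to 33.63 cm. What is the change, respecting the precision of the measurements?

659.0397 cm − 33.63 cm = 625.4097 cm.
Addition/subtraction keeps the fewest decimal places: 659.0397 → 4 decimal places, 33.63 → 2 decimal places; limit is 2.
Rounded to 2 decimal places: 625.41 cm.

625.41 cm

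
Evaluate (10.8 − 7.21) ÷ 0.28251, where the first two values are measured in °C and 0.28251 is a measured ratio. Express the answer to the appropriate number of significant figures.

13 °C

10.8 °C − 7.21 °C = 3.59 °C; the difference is limited to 1 decimal place (2 s.f.).
Carrying full precision, 3.59 ÷ 0.28251 = 12.7075147782… °C; 0.28251 has 5 s.f., so the result keeps min(2, 5) = 2 s.f.
Rounded to 2 significant figures: 13 °C.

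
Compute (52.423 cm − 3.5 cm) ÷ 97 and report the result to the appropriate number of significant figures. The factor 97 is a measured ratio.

0.50 cm

52.423 cm − 3.5 cm = 48.923 cm; the difference is limited to 1 decimal place (3 s.f.).
Carrying full precision, 48.923 ÷ 97 = 0.504360824742… cm; 97 has 2 s.f., so the result keeps min(3, 2) = 2 s.f.
Rounded to 2 significant figures: 0.50 cm.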